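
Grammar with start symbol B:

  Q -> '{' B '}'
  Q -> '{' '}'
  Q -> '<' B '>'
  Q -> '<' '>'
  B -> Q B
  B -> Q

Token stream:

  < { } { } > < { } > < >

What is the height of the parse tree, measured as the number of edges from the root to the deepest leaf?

5

[B [Q < [B [Q { }] [B [Q { }]]] >] [B [Q < [B [Q { }]] >] [B [Q < >]]]]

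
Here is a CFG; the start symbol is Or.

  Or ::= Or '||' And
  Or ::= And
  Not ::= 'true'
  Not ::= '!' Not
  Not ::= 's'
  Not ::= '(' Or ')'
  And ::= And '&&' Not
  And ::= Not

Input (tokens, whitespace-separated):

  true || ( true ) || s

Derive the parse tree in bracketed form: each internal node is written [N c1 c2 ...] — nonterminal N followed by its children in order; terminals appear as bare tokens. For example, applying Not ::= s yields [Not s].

[Or [Or [Or [And [Not true]]] || [And [Not ( [Or [And [Not true]]] )]]] || [And [Not s]]]

Or
Or || And
Or || And || And
And || And || And
Not || And || And
true || And || And
true || Not || And
true || ( Or ) || And
true || ( And ) || And
true || ( Not ) || And
true || ( true ) || And
true || ( true ) || Not
true || ( true ) || s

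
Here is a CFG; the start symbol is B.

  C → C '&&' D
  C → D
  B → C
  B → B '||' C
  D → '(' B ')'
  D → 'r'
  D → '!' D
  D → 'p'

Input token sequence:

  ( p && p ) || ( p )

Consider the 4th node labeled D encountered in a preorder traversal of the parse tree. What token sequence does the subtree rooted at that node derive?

[B [B [C [D ( [B [C [C [D p]] && [D p]]] )]]] || [C [D ( [B [C [D p]]] )]]]

( p )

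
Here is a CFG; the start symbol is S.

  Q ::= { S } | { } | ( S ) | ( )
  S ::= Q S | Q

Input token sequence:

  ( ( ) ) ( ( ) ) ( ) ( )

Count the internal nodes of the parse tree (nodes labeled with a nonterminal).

[S [Q ( [S [Q ( )]] )] [S [Q ( [S [Q ( )]] )] [S [Q ( )] [S [Q ( )]]]]]

12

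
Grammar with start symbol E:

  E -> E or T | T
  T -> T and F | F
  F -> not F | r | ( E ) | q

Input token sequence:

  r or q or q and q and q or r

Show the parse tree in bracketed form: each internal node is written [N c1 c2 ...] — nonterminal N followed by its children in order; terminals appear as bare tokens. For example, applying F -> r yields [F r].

E
E or T
E or T or T
E or T or T or T
T or T or T or T
F or T or T or T
r or T or T or T
r or F or T or T
r or q or T or T
r or q or T and F or T
r or q or T and F and F or T
r or q or F and F and F or T
r or q or q and F and F or T
r or q or q and q and F or T
r or q or q and q and q or T
r or q or q and q and q or F
r or q or q and q and q or r

[E [E [E [E [T [F r]]] or [T [F q]]] or [T [T [T [F q]] and [F q]] and [F q]]] or [T [F r]]]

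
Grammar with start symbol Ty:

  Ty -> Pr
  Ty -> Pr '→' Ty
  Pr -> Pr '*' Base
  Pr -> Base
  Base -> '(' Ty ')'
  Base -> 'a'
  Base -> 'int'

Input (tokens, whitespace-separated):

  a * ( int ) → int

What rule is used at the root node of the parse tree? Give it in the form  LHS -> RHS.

[Ty [Pr [Pr [Base a]] * [Base ( [Ty [Pr [Base int]]] )]] → [Ty [Pr [Base int]]]]

Ty -> Pr '→' Ty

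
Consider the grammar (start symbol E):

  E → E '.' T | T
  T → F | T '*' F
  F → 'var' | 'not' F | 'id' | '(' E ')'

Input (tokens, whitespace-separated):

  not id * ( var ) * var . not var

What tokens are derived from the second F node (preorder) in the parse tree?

id

[E [E [T [T [T [F not [F id]]] * [F ( [E [T [F var]]] )]] * [F var]]] . [T [F not [F var]]]]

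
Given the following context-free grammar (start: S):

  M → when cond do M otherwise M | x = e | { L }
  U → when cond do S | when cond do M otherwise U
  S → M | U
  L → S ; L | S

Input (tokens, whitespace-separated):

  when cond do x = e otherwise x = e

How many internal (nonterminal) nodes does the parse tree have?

4

[S [M when cond do [M x = e] otherwise [M x = e]]]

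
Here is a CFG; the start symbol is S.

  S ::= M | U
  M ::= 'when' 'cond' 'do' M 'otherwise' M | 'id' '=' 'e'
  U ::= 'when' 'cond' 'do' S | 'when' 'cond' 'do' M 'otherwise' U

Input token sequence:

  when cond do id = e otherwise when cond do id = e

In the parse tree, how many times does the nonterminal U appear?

2

[S [U when cond do [M id = e] otherwise [U when cond do [S [M id = e]]]]]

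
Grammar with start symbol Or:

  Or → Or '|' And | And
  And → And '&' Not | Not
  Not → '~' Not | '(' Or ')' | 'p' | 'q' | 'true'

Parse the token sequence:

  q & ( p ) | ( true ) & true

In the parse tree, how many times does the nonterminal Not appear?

[Or [Or [And [And [Not q]] & [Not ( [Or [And [Not p]]] )]]] | [And [And [Not ( [Or [And [Not true]]] )]] & [Not true]]]

6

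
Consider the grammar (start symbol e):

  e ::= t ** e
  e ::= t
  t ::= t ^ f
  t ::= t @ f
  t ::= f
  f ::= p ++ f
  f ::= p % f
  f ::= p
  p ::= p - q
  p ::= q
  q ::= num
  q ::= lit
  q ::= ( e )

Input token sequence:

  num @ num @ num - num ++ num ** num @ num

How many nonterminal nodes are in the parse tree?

27

[e [t [t [t [f [p [q num]]]] @ [f [p [q num]]]] @ [f [p [p [q num]] - [q num]] ++ [f [p [q num]]]]] ** [e [t [t [f [p [q num]]]] @ [f [p [q num]]]]]]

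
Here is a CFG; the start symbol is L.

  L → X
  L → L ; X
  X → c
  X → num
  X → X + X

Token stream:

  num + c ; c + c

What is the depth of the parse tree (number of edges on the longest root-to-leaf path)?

4

[L [L [X [X num] + [X c]]] ; [X [X c] + [X c]]]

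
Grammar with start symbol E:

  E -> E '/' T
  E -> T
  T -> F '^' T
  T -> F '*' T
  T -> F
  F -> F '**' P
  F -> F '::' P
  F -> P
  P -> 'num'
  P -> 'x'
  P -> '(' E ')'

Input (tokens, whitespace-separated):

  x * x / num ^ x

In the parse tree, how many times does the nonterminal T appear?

[E [E [T [F [P x]] * [T [F [P x]]]]] / [T [F [P num]] ^ [T [F [P x]]]]]

4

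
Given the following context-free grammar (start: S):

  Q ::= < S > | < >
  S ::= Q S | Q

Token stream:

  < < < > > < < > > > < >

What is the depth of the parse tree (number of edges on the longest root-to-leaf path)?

[S [Q < [S [Q < [S [Q < >]] >] [S [Q < [S [Q < >]] >]]] >] [S [Q < >]]]

7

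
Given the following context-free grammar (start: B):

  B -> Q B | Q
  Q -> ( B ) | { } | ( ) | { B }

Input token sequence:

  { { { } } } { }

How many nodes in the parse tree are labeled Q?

4

[B [Q { [B [Q { [B [Q { }]] }]] }] [B [Q { }]]]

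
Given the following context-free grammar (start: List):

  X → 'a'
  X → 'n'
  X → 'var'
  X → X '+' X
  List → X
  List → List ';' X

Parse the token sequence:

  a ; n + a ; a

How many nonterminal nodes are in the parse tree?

8

[List [List [List [X a]] ; [X [X n] + [X a]]] ; [X a]]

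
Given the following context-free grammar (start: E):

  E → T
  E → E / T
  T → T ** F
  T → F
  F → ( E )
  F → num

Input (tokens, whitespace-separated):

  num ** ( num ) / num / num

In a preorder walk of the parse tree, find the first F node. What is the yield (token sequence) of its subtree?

num

[E [E [E [T [T [F num]] ** [F ( [E [T [F num]]] )]]] / [T [F num]]] / [T [F num]]]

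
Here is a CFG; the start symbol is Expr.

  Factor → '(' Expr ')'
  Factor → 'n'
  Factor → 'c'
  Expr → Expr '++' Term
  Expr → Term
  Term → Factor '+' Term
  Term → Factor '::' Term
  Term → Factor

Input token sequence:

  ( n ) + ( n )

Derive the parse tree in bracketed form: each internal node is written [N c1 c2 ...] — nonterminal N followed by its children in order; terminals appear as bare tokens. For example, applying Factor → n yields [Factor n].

Expr
Term
Factor + Term
( Expr ) + Term
( Term ) + Term
( Factor ) + Term
( n ) + Term
( n ) + Factor
( n ) + ( Expr )
( n ) + ( Term )
( n ) + ( Factor )
( n ) + ( n )

[Expr [Term [Factor ( [Expr [Term [Factor n]]] )] + [Term [Factor ( [Expr [Term [Factor n]]] )]]]]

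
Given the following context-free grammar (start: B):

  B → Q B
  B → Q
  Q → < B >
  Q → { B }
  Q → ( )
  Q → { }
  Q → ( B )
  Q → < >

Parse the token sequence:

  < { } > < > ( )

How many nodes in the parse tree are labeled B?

[B [Q < [B [Q { }]] >] [B [Q < >] [B [Q ( )]]]]

4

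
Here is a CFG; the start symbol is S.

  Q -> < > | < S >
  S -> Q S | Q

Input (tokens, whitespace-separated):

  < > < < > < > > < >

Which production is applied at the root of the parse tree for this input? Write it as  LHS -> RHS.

S -> Q S

[S [Q < >] [S [Q < [S [Q < >] [S [Q < >]]] >] [S [Q < >]]]]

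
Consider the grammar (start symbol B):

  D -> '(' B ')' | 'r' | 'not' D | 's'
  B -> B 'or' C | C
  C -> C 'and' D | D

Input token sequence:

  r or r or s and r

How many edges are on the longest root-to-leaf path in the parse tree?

5

[B [B [B [C [D r]]] or [C [D r]]] or [C [C [D s]] and [D r]]]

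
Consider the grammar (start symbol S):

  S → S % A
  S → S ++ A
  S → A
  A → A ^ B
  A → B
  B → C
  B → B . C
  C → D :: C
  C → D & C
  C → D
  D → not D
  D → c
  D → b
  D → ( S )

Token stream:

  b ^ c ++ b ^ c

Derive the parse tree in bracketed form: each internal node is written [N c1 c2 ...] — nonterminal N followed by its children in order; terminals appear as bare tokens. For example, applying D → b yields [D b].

[S [S [A [A [B [C [D b]]]] ^ [B [C [D c]]]]] ++ [A [A [B [C [D b]]]] ^ [B [C [D c]]]]]

S
S ++ A
A ++ A
A ^ B ++ A
B ^ B ++ A
C ^ B ++ A
D ^ B ++ A
b ^ B ++ A
b ^ C ++ A
b ^ D ++ A
b ^ c ++ A
b ^ c ++ A ^ B
b ^ c ++ B ^ B
b ^ c ++ C ^ B
b ^ c ++ D ^ B
b ^ c ++ b ^ B
b ^ c ++ b ^ C
b ^ c ++ b ^ D
b ^ c ++ b ^ c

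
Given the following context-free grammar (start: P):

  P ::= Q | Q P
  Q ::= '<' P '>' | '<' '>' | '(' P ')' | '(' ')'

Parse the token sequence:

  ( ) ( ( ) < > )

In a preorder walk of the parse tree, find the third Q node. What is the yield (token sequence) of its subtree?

[P [Q ( )] [P [Q ( [P [Q ( )] [P [Q < >]]] )]]]

( )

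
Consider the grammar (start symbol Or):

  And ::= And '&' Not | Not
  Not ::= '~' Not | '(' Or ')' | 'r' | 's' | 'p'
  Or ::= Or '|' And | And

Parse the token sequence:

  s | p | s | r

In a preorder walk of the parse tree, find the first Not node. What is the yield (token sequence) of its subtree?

s

[Or [Or [Or [Or [And [Not s]]] | [And [Not p]]] | [And [Not s]]] | [And [Not r]]]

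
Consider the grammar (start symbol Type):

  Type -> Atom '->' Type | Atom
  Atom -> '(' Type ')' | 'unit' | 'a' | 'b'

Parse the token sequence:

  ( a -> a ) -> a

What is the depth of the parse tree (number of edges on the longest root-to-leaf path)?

5

[Type [Atom ( [Type [Atom a] -> [Type [Atom a]]] )] -> [Type [Atom a]]]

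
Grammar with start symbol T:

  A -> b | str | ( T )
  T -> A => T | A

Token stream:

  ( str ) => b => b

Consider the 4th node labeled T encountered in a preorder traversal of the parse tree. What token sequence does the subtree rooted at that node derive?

b

[T [A ( [T [A str]] )] => [T [A b] => [T [A b]]]]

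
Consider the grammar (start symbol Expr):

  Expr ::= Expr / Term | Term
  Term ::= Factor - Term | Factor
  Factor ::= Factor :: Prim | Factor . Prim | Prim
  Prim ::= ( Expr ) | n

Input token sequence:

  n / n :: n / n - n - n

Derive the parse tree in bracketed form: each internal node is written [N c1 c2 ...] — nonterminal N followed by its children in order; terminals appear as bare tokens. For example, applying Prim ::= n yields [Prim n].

[Expr [Expr [Expr [Term [Factor [Prim n]]]] / [Term [Factor [Factor [Prim n]] :: [Prim n]]]] / [Term [Factor [Prim n]] - [Term [Factor [Prim n]] - [Term [Factor [Prim n]]]]]]

Expr
Expr / Term
Expr / Term / Term
Term / Term / Term
Factor / Term / Term
Prim / Term / Term
n / Term / Term
n / Factor / Term
n / Factor :: Prim / Term
n / Prim :: Prim / Term
n / n :: Prim / Term
n / n :: n / Term
n / n :: n / Factor - Term
n / n :: n / Prim - Term
n / n :: n / n - Term
n / n :: n / n - Factor - Term
n / n :: n / n - Prim - Term
n / n :: n / n - n - Term
n / n :: n / n - n - Factor
n / n :: n / n - n - Prim
n / n :: n / n - n - n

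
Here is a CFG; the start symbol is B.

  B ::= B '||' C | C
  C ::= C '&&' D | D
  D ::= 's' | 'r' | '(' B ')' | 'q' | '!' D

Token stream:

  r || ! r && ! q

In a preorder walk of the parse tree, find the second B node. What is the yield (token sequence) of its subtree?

[B [B [C [D r]]] || [C [C [D ! [D r]]] && [D ! [D q]]]]

r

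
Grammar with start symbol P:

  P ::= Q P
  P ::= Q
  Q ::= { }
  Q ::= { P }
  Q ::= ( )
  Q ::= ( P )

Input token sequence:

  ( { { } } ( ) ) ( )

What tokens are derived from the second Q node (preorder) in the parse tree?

[P [Q ( [P [Q { [P [Q { }]] }] [P [Q ( )]]] )] [P [Q ( )]]]

{ { } }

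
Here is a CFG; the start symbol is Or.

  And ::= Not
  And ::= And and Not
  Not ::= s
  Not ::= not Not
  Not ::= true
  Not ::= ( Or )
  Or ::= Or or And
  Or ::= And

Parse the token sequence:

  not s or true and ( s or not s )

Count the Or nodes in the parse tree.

[Or [Or [And [Not not [Not s]]]] or [And [And [Not true]] and [Not ( [Or [Or [And [Not s]]] or [And [Not not [Not s]]]] )]]]

4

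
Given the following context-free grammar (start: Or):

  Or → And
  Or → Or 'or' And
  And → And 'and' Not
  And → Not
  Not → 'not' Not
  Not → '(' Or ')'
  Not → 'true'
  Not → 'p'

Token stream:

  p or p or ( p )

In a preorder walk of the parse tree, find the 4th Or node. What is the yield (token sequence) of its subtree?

[Or [Or [Or [And [Not p]]] or [And [Not p]]] or [And [Not ( [Or [And [Not p]]] )]]]

p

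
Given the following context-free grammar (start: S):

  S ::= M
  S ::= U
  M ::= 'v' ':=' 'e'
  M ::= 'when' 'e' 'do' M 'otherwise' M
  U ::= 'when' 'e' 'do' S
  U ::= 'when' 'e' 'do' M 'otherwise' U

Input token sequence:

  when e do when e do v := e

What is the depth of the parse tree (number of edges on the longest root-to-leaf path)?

[S [U when e do [S [U when e do [S [M v := e]]]]]]

6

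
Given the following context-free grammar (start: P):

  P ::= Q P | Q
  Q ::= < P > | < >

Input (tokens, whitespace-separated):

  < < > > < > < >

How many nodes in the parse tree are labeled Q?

[P [Q < [P [Q < >]] >] [P [Q < >] [P [Q < >]]]]

4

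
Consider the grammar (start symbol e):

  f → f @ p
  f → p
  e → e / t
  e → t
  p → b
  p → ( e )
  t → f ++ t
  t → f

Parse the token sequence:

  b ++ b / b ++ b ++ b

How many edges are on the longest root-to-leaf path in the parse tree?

[e [e [t [f [p b]] ++ [t [f [p b]]]]] / [t [f [p b]] ++ [t [f [p b]] ++ [t [f [p b]]]]]]

6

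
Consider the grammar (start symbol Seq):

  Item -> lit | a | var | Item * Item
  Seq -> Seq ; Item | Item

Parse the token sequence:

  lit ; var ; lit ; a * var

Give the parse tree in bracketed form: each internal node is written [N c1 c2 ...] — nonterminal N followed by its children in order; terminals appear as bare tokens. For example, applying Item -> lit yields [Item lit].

[Seq [Seq [Seq [Seq [Item lit]] ; [Item var]] ; [Item lit]] ; [Item [Item a] * [Item var]]]

Seq
Seq ; Item
Seq ; Item ; Item
Seq ; Item ; Item ; Item
Item ; Item ; Item ; Item
lit ; Item ; Item ; Item
lit ; var ; Item ; Item
lit ; var ; lit ; Item
lit ; var ; lit ; Item * Item
lit ; var ; lit ; a * Item
lit ; var ; lit ; a * var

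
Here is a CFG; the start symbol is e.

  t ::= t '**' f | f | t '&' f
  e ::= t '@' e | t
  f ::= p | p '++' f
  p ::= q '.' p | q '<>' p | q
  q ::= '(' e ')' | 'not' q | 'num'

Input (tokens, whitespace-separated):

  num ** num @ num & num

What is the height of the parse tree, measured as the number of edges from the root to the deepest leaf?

[e [t [t [f [p [q num]]]] ** [f [p [q num]]]] @ [e [t [t [f [p [q num]]]] & [f [p [q num]]]]]]

7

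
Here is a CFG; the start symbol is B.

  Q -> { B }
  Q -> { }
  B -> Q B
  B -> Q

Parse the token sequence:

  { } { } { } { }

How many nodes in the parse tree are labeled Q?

4

[B [Q { }] [B [Q { }] [B [Q { }] [B [Q { }]]]]]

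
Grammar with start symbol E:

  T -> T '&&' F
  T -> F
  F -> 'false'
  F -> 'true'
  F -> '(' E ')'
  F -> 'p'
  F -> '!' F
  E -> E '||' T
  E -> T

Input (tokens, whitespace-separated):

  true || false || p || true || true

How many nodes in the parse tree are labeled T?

[E [E [E [E [E [T [F true]]] || [T [F false]]] || [T [F p]]] || [T [F true]]] || [T [F true]]]

5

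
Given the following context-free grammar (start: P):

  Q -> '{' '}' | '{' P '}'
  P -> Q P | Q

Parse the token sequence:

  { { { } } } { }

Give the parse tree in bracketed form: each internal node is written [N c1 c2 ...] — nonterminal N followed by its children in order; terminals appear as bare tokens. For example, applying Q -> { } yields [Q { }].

[P [Q { [P [Q { [P [Q { }]] }]] }] [P [Q { }]]]

P
Q P
{ P } P
{ Q } P
{ { P } } P
{ { Q } } P
{ { { } } } P
{ { { } } } Q
{ { { } } } { }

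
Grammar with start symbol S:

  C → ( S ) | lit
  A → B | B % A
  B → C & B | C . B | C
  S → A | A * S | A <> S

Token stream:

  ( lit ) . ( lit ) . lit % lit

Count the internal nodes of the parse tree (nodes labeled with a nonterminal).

19

[S [A [B [C ( [S [A [B [C lit]]]] )] . [B [C ( [S [A [B [C lit]]]] )] . [B [C lit]]]] % [A [B [C lit]]]]]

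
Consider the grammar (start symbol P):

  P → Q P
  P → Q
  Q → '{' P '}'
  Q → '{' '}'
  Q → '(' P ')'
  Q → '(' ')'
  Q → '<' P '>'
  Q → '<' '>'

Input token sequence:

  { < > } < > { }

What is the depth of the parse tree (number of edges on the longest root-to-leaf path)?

4

[P [Q { [P [Q < >]] }] [P [Q < >] [P [Q { }]]]]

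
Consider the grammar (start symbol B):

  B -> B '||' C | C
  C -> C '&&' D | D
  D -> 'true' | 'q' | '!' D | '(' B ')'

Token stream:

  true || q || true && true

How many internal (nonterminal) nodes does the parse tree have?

11

[B [B [B [C [D true]]] || [C [D q]]] || [C [C [D true]] && [D true]]]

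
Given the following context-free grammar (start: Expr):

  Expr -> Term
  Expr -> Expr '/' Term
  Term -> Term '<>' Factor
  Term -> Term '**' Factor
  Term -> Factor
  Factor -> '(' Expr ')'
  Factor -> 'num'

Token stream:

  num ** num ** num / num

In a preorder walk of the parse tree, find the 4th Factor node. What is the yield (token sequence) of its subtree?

num

[Expr [Expr [Term [Term [Term [Factor num]] ** [Factor num]] ** [Factor num]]] / [Term [Factor num]]]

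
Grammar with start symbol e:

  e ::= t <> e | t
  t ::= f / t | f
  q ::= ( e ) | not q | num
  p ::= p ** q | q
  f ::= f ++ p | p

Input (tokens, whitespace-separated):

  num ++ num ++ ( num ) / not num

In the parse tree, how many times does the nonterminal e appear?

[e [t [f [f [f [p [q num]]] ++ [p [q num]]] ++ [p [q ( [e [t [f [p [q num]]]]] )]]] / [t [f [p [q not [q num]]]]]]]

2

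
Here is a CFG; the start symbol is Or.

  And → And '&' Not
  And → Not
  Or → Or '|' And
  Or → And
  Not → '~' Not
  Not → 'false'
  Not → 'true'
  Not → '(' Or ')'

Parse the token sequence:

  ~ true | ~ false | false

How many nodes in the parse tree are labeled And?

[Or [Or [Or [And [Not ~ [Not true]]]] | [And [Not ~ [Not false]]]] | [And [Not false]]]

3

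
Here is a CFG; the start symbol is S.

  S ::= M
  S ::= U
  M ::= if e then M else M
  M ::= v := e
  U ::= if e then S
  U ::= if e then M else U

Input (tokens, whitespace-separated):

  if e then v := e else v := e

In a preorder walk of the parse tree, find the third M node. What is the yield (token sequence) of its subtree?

v := e

[S [M if e then [M v := e] else [M v := e]]]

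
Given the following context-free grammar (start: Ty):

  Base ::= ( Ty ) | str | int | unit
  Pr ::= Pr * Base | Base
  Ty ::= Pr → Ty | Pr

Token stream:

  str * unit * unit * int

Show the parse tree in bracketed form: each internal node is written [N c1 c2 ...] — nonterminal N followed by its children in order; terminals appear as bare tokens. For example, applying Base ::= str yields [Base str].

Ty
Pr
Pr * Base
Pr * Base * Base
Pr * Base * Base * Base
Base * Base * Base * Base
str * Base * Base * Base
str * unit * Base * Base
str * unit * unit * Base
str * unit * unit * int

[Ty [Pr [Pr [Pr [Pr [Base str]] * [Base unit]] * [Base unit]] * [Base int]]]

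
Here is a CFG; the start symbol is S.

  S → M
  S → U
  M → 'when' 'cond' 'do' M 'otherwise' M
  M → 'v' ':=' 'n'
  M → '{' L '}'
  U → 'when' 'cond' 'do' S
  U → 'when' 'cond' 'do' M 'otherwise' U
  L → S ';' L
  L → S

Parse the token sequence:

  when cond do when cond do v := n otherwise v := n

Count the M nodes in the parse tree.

[S [U when cond do [S [M when cond do [M v := n] otherwise [M v := n]]]]]

3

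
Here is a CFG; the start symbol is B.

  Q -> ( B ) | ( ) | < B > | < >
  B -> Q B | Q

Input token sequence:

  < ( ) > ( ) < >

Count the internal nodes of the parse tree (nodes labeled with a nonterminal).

[B [Q < [B [Q ( )]] >] [B [Q ( )] [B [Q < >]]]]

8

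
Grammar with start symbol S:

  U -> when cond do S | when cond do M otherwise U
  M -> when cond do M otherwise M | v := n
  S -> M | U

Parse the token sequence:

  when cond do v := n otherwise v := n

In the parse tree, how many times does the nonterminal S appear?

[S [M when cond do [M v := n] otherwise [M v := n]]]

1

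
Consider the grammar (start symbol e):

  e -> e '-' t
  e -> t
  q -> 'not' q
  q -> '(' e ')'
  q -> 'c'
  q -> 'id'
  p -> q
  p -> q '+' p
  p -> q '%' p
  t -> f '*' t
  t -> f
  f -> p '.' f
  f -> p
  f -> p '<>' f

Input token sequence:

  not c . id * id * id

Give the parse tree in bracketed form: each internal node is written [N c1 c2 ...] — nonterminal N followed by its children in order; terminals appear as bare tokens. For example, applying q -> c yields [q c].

[e [t [f [p [q not [q c]]] . [f [p [q id]]]] * [t [f [p [q id]]] * [t [f [p [q id]]]]]]]

e
t
f * t
p . f * t
q . f * t
not q . f * t
not c . f * t
not c . p * t
not c . q * t
not c . id * t
not c . id * f * t
not c . id * p * t
not c . id * q * t
not c . id * id * t
not c . id * id * f
not c . id * id * p
not c . id * id * q
not c . id * id * id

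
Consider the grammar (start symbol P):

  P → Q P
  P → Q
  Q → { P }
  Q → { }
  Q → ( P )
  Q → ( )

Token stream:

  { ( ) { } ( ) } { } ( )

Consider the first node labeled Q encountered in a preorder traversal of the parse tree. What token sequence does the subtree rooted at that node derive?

{ ( ) { } ( ) }

[P [Q { [P [Q ( )] [P [Q { }] [P [Q ( )]]]] }] [P [Q { }] [P [Q ( )]]]]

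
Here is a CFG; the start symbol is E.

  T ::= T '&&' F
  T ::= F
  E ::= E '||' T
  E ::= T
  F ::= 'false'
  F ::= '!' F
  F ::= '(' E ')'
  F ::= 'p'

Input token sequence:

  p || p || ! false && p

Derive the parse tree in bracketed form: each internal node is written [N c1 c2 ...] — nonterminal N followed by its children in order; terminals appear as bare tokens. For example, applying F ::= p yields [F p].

E
E || T
E || T || T
T || T || T
F || T || T
p || T || T
p || F || T
p || p || T
p || p || T && F
p || p || F && F
p || p || ! F && F
p || p || ! false && F
p || p || ! false && p

[E [E [E [T [F p]]] || [T [F p]]] || [T [T [F ! [F false]]] && [F p]]]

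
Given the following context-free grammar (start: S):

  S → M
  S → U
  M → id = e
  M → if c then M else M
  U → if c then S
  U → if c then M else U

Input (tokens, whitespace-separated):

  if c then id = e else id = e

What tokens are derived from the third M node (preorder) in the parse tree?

[S [M if c then [M id = e] else [M id = e]]]

id = e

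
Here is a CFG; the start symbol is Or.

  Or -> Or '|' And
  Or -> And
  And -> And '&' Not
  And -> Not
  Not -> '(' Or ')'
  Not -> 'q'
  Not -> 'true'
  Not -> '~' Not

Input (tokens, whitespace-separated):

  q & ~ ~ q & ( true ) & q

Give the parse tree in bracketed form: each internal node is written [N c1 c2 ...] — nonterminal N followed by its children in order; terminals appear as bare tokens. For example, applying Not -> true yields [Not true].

[Or [And [And [And [And [Not q]] & [Not ~ [Not ~ [Not q]]]] & [Not ( [Or [And [Not true]]] )]] & [Not q]]]

Or
And
And & Not
And & Not & Not
And & Not & Not & Not
Not & Not & Not & Not
q & Not & Not & Not
q & ~ Not & Not & Not
q & ~ ~ Not & Not & Not
q & ~ ~ q & Not & Not
q & ~ ~ q & ( Or ) & Not
q & ~ ~ q & ( And ) & Not
q & ~ ~ q & ( Not ) & Not
q & ~ ~ q & ( true ) & Not
q & ~ ~ q & ( true ) & q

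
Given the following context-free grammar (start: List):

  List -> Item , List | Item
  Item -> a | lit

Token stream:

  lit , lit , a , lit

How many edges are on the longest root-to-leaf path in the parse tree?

5

[List [Item lit] , [List [Item lit] , [List [Item a] , [List [Item lit]]]]]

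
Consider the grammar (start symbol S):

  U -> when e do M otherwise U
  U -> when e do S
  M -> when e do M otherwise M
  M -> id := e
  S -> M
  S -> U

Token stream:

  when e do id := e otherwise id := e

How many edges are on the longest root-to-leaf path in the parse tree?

3

[S [M when e do [M id := e] otherwise [M id := e]]]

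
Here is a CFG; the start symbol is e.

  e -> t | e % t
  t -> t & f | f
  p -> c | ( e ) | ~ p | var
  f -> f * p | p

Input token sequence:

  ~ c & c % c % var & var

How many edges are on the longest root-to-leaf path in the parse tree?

[e [e [e [t [t [f [p ~ [p c]]]] & [f [p c]]]] % [t [f [p c]]]] % [t [t [f [p var]]] & [f [p var]]]]

8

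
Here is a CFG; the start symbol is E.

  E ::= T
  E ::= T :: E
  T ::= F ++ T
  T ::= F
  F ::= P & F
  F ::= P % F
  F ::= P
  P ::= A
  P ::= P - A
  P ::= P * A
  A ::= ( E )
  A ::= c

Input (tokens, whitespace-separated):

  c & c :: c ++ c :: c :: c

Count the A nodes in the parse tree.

6

[E [T [F [P [A c]] & [F [P [A c]]]]] :: [E [T [F [P [A c]]] ++ [T [F [P [A c]]]]] :: [E [T [F [P [A c]]]] :: [E [T [F [P [A c]]]]]]]]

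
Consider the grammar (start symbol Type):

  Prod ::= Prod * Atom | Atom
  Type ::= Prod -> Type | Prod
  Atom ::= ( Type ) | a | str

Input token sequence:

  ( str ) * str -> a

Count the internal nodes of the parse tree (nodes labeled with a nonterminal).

11

[Type [Prod [Prod [Atom ( [Type [Prod [Atom str]]] )]] * [Atom str]] -> [Type [Prod [Atom a]]]]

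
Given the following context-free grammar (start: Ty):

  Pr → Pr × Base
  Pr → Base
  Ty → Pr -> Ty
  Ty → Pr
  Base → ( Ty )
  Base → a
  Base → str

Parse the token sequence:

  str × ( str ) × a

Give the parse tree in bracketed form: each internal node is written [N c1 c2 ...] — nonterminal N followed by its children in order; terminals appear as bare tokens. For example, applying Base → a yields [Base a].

Ty
Pr
Pr × Base
Pr × Base × Base
Base × Base × Base
str × Base × Base
str × ( Ty ) × Base
str × ( Pr ) × Base
str × ( Base ) × Base
str × ( str ) × Base
str × ( str ) × a

[Ty [Pr [Pr [Pr [Base str]] × [Base ( [Ty [Pr [Base str]]] )]] × [Base a]]]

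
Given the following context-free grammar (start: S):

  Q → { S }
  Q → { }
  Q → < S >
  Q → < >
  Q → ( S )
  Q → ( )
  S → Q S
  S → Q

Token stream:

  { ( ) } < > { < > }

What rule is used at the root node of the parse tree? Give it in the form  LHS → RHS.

[S [Q { [S [Q ( )]] }] [S [Q < >] [S [Q { [S [Q < >]] }]]]]

S → Q S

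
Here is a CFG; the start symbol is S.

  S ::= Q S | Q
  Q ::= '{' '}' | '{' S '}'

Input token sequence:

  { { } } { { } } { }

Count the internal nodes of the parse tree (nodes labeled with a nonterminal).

10

[S [Q { [S [Q { }]] }] [S [Q { [S [Q { }]] }] [S [Q { }]]]]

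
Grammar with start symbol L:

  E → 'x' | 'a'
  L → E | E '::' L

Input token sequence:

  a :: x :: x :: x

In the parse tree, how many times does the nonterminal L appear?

4

[L [E a] :: [L [E x] :: [L [E x] :: [L [E x]]]]]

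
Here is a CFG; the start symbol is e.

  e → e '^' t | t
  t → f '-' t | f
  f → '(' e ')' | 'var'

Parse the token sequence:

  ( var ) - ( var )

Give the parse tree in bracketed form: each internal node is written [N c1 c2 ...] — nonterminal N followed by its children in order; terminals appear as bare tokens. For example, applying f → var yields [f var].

[e [t [f ( [e [t [f var]]] )] - [t [f ( [e [t [f var]]] )]]]]

e
t
f - t
( e ) - t
( t ) - t
( f ) - t
( var ) - t
( var ) - f
( var ) - ( e )
( var ) - ( t )
( var ) - ( f )
( var ) - ( var )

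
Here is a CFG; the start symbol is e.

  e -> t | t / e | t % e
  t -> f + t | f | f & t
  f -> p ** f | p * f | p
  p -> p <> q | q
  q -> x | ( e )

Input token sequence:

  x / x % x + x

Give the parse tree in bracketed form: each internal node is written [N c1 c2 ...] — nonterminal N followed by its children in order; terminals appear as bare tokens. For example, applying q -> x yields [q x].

e
t / e
f / e
p / e
q / e
x / e
x / t % e
x / f % e
x / p % e
x / q % e
x / x % e
x / x % t
x / x % f + t
x / x % p + t
x / x % q + t
x / x % x + t
x / x % x + f
x / x % x + p
x / x % x + q
x / x % x + x

[e [t [f [p [q x]]]] / [e [t [f [p [q x]]]] % [e [t [f [p [q x]]] + [t [f [p [q x]]]]]]]]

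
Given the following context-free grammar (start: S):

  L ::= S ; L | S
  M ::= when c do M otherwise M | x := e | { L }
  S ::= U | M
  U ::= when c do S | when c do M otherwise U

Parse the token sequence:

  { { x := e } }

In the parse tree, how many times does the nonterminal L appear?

[S [M { [L [S [M { [L [S [M x := e]]] }]]] }]]

2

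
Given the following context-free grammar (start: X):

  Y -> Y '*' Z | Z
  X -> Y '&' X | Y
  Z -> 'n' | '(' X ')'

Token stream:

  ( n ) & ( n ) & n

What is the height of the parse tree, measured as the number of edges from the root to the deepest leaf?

[X [Y [Z ( [X [Y [Z n]]] )]] & [X [Y [Z ( [X [Y [Z n]]] )]] & [X [Y [Z n]]]]]

7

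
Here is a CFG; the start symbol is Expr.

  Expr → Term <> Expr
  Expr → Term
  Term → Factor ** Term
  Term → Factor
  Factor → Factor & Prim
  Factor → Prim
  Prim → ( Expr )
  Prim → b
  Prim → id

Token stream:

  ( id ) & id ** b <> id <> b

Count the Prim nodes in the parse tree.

6

[Expr [Term [Factor [Factor [Prim ( [Expr [Term [Factor [Prim id]]]] )]] & [Prim id]] ** [Term [Factor [Prim b]]]] <> [Expr [Term [Factor [Prim id]]] <> [Expr [Term [Factor [Prim b]]]]]]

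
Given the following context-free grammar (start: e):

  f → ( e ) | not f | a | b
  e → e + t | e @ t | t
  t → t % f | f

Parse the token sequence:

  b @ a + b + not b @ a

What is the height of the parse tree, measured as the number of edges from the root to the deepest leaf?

[e [e [e [e [e [t [f b]]] @ [t [f a]]] + [t [f b]]] + [t [f not [f b]]]] @ [t [f a]]]

7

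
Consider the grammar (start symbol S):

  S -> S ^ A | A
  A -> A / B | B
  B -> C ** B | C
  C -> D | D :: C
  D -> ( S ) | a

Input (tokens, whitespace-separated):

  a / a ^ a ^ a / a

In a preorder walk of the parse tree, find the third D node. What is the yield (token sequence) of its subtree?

a

[S [S [S [A [A [B [C [D a]]]] / [B [C [D a]]]]] ^ [A [B [C [D a]]]]] ^ [A [A [B [C [D a]]]] / [B [C [D a]]]]]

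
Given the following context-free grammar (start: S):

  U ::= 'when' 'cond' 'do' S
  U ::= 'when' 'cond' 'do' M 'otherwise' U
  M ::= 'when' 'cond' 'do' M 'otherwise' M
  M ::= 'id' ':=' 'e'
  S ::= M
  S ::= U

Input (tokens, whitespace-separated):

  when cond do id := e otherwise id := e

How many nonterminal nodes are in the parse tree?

[S [M when cond do [M id := e] otherwise [M id := e]]]

4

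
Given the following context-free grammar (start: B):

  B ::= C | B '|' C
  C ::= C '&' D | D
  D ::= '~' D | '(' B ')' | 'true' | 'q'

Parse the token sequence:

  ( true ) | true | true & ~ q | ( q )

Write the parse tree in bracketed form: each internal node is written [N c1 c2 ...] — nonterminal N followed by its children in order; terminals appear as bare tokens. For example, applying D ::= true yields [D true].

[B [B [B [B [C [D ( [B [C [D true]]] )]]] | [C [D true]]] | [C [C [D true]] & [D ~ [D q]]]] | [C [D ( [B [C [D q]]] )]]]

B
B | C
B | C | C
B | C | C | C
C | C | C | C
D | C | C | C
( B ) | C | C | C
( C ) | C | C | C
( D ) | C | C | C
( true ) | C | C | C
( true ) | D | C | C
( true ) | true | C | C
( true ) | true | C & D | C
( true ) | true | D & D | C
( true ) | true | true & D | C
( true ) | true | true & ~ D | C
( true ) | true | true & ~ q | C
( true ) | true | true & ~ q | D
( true ) | true | true & ~ q | ( B )
( true ) | true | true & ~ q | ( C )
( true ) | true | true & ~ q | ( D )
( true ) | true | true & ~ q | ( q )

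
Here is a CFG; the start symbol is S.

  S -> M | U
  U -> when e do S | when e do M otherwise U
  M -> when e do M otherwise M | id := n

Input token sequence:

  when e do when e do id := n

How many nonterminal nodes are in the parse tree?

[S [U when e do [S [U when e do [S [M id := n]]]]]]

6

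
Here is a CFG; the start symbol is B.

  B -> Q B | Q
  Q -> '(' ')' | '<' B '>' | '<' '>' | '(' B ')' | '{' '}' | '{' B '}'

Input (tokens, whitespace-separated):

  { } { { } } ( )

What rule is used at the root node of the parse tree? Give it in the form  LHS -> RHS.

[B [Q { }] [B [Q { [B [Q { }]] }] [B [Q ( )]]]]

B -> Q B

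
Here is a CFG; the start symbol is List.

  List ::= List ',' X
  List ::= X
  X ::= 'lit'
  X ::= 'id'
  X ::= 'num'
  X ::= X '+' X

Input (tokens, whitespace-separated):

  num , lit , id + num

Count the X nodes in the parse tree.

[List [List [List [X num]] , [X lit]] , [X [X id] + [X num]]]

5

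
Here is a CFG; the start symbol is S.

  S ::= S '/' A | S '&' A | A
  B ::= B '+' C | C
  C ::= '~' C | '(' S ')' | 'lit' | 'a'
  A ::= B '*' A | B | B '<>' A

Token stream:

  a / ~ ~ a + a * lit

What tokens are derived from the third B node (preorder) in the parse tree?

~ ~ a

[S [S [A [B [C a]]]] / [A [B [B [C ~ [C ~ [C a]]]] + [C a]] * [A [B [C lit]]]]]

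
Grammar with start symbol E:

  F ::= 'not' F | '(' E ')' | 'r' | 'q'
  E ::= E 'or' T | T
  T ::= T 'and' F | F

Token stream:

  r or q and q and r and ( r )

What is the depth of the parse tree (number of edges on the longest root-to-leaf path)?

[E [E [T [F r]]] or [T [T [T [T [F q]] and [F q]] and [F r]] and [F ( [E [T [F r]]] )]]]

6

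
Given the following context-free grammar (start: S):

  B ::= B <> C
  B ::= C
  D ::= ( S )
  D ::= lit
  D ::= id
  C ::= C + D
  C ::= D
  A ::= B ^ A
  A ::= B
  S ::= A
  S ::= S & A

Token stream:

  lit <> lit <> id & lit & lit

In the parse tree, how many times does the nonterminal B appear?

[S [S [S [A [B [B [B [C [D lit]]] <> [C [D lit]]] <> [C [D id]]]]] & [A [B [C [D lit]]]]] & [A [B [C [D lit]]]]]

5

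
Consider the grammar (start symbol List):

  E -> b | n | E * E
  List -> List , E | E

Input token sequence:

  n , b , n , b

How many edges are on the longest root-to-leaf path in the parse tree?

[List [List [List [List [E n]] , [E b]] , [E n]] , [E b]]

5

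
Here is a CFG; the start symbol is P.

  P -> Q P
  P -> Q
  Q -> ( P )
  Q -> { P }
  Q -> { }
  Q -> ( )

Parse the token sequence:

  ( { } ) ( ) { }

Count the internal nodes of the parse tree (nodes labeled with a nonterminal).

[P [Q ( [P [Q { }]] )] [P [Q ( )] [P [Q { }]]]]

8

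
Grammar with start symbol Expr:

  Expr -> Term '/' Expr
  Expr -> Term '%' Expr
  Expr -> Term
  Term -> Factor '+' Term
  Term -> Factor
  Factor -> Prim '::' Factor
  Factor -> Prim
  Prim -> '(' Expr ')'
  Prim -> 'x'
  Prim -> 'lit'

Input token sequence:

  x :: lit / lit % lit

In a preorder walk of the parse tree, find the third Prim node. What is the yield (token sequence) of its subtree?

[Expr [Term [Factor [Prim x] :: [Factor [Prim lit]]]] / [Expr [Term [Factor [Prim lit]]] % [Expr [Term [Factor [Prim lit]]]]]]

lit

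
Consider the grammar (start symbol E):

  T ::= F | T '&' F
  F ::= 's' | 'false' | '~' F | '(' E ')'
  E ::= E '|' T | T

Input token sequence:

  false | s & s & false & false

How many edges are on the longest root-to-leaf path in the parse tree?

6

[E [E [T [F false]]] | [T [T [T [T [F s]] & [F s]] & [F false]] & [F false]]]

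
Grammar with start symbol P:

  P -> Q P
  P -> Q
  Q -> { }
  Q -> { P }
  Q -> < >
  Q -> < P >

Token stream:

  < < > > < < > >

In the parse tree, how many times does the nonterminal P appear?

4

[P [Q < [P [Q < >]] >] [P [Q < [P [Q < >]] >]]]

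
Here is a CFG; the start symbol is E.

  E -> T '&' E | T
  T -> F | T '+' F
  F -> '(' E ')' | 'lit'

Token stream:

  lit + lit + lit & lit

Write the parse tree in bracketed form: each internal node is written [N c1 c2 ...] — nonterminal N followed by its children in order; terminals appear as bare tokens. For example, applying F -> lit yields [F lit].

E
T & E
T + F & E
T + F + F & E
F + F + F & E
lit + F + F & E
lit + lit + F & E
lit + lit + lit & E
lit + lit + lit & T
lit + lit + lit & F
lit + lit + lit & lit

[E [T [T [T [F lit]] + [F lit]] + [F lit]] & [E [T [F lit]]]]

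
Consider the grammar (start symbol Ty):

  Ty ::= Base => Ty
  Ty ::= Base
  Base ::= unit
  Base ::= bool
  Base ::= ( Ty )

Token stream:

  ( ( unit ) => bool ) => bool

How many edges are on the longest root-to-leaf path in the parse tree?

[Ty [Base ( [Ty [Base ( [Ty [Base unit]] )] => [Ty [Base bool]]] )] => [Ty [Base bool]]]

6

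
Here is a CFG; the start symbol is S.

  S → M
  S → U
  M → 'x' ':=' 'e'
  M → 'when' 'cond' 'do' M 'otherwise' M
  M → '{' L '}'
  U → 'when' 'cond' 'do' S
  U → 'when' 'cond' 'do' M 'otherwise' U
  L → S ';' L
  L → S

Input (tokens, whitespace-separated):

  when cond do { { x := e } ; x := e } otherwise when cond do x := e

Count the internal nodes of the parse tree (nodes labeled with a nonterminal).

15

[S [U when cond do [M { [L [S [M { [L [S [M x := e]]] }]] ; [L [S [M x := e]]]] }] otherwise [U when cond do [S [M x := e]]]]]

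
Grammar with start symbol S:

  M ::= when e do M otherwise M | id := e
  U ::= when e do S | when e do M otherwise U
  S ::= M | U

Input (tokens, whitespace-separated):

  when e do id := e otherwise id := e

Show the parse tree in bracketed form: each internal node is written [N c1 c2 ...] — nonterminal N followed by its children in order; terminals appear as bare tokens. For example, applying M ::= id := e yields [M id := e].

[S [M when e do [M id := e] otherwise [M id := e]]]

S
M
when e do M otherwise M
when e do id := e otherwise M
when e do id := e otherwise id := e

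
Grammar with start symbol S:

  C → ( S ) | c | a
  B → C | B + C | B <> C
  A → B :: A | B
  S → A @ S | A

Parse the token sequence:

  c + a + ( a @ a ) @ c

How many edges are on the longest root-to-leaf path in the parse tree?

[S [A [B [B [B [C c]] + [C a]] + [C ( [S [A [B [C a]]] @ [S [A [B [C a]]]]] )]]] @ [S [A [B [C c]]]]]

9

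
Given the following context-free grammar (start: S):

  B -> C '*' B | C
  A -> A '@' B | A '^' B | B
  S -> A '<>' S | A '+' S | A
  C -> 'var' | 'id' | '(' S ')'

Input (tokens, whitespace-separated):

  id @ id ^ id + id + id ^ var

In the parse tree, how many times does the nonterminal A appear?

[S [A [A [A [B [C id]]] @ [B [C id]]] ^ [B [C id]]] + [S [A [B [C id]]] + [S [A [A [B [C id]]] ^ [B [C var]]]]]]

6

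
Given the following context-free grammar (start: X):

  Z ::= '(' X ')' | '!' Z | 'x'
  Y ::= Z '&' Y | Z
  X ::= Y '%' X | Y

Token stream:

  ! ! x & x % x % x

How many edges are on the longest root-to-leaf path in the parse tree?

[X [Y [Z ! [Z ! [Z x]]] & [Y [Z x]]] % [X [Y [Z x]] % [X [Y [Z x]]]]]

5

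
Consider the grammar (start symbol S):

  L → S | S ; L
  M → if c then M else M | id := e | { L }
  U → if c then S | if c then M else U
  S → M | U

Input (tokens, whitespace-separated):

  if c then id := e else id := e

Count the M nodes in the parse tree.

3

[S [M if c then [M id := e] else [M id := e]]]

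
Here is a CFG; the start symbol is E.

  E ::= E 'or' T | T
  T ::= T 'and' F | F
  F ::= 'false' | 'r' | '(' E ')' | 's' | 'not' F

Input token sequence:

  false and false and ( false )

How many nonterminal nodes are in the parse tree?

[E [T [T [T [F false]] and [F false]] and [F ( [E [T [F false]]] )]]]

10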